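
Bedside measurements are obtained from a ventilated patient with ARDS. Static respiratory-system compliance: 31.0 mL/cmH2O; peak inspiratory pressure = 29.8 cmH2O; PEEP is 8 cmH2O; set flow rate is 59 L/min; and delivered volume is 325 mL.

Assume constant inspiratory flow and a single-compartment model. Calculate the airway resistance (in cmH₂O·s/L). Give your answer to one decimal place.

11.5

Flow: 59 L/min ÷ 60 = 0.9833 L/s.
Equation of motion (constant flow): PIP = Vt/C + R·V̇ + PEEP.
R·V̇ = PIP − Vt/C − PEEP = 29.8 − 325/31.0 − 8 = 29.8 − 10.484 − 8 = 11.316 cmH2O.
R = 11.316 / 0.9833 = 11.508 cmH2O·s/L.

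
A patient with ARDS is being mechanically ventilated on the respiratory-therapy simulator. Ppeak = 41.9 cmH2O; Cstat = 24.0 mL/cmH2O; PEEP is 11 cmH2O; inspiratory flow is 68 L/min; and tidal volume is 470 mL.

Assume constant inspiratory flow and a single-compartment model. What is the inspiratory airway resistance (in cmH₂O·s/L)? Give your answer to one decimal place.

10.0

Flow: 68 L/min ÷ 60 = 1.1333 L/s.
Equation of motion (constant flow): PIP = Vt/C + R·V̇ + PEEP.
R·V̇ = PIP − Vt/C − PEEP = 41.9 − 470/24.0 − 11 = 41.9 − 19.583 − 11 = 11.317 cmH2O.
R = 11.317 / 1.1333 = 9.986 cmH2O·s/L.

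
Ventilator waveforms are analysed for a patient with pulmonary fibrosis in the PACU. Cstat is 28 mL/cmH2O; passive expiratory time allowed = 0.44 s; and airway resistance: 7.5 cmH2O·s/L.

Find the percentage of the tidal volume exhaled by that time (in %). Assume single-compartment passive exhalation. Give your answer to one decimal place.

τ = R × C = 7.5 × 28 mL/cmH2O = 7.5 × 0.028 L/cmH2O = 0.21 s.
Passive exhalation: V(t)/V₀ = e^(−t/τ) = e^(−0.44/0.21) = 0.123.
Fraction exhaled = 1 − 0.123 = 0.877 → 87.7%.

87.7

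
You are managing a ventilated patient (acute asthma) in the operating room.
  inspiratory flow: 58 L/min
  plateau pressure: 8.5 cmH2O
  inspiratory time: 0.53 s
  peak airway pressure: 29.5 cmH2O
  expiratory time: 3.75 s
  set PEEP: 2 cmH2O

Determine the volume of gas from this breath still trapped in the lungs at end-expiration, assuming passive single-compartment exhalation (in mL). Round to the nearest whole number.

Flow: 58 L/min ÷ 60 = 0.9667 L/s.
Vt = flow × Ti = 0.9667 L/s × 0.53 s × 1000 mL/L = 512.35 mL.
R = (PIP − Pplat)/V̇ = (29.5 − 8.5) / 0.9667 = 21.0/0.9667 = 21.723 cmH2O·s/L.
C = Vt/(Pplat − PEEP) = 512.35 / (8.5 − 2) = 512.35/6.5 = 78.823 mL/cmH2O.
τ = R × C = 21.723 × 0.07882 L/cmH2O = 1.712 s.
Fraction remaining = e^(−Te/τ) = e^(−3.75/1.712) = 0.1119.
Trapped volume = 512.35 × 0.1119 = 57.332 mL.

57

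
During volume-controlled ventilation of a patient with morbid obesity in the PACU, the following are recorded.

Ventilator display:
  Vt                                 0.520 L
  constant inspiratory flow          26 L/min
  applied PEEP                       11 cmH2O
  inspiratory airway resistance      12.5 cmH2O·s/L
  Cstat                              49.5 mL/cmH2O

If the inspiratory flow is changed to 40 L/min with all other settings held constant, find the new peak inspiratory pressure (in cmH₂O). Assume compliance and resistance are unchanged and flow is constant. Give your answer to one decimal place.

Flow: 26 L/min ÷ 60 = 0.4333 L/s.
New flow: 40 L/min ÷ 60 = 0.6667 L/s.
PIP = Vt/C + R·V̇ + PEEP (constant-flow equation of motion).
Only the resistive term changes: ΔPIP = R × ΔV̇ = 12.5 × (0.6667 − 0.4333) = 12.5 × 0.2334 = 2.918 cmH2O.
Original PIP = 520/49.5 + 12.5×0.4333 + 11 = 26.921 cmH2O; new PIP = 26.921 + (2.918) = 29.839 cmH2O.

29.8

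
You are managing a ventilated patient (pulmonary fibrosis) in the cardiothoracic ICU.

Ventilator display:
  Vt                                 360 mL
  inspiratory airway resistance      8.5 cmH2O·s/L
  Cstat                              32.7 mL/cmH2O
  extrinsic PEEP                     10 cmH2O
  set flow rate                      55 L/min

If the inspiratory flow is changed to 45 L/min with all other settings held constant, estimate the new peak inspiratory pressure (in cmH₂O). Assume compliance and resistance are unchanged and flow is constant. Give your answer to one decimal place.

27.4

Flow: 55 L/min ÷ 60 = 0.9167 L/s.
New flow: 45 L/min ÷ 60 = 0.75 L/s.
PIP = Vt/C + R·V̇ + PEEP (constant-flow equation of motion).
Only the resistive term changes: ΔPIP = R × ΔV̇ = 8.5 × (0.75 − 0.9167) = 8.5 × -0.1667 = -1.417 cmH2O.
Original PIP = 360/32.7 + 8.5×0.9167 + 10 = 28.801 cmH2O; new PIP = 28.801 + (-1.417) = 27.384 cmH2O.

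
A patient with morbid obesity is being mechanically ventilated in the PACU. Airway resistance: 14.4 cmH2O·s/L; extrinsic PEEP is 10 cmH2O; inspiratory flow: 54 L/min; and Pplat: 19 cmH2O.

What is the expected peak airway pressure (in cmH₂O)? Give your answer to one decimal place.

Flow: 54 L/min ÷ 60 = 0.9 L/s.
PIP = Pplat + Raw × flow = 19 + 14.4 × 0.9 = 19 + 12.96 = 31.96 cmH2O.

32.0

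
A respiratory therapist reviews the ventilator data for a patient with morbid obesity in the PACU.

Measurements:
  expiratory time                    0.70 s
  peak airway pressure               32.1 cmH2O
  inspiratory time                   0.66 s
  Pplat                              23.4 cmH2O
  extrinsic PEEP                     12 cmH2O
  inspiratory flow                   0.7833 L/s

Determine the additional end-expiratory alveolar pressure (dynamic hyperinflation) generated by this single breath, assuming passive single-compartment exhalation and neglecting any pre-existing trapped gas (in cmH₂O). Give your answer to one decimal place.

Vt = flow × Ti = 0.7833 L/s × 0.66 s × 1000 mL/L = 516.98 mL.
R = (PIP − Pplat)/V̇ = (32.1 − 23.4) / 0.7833 = 8.7/0.7833 = 11.107 cmH2O·s/L.
C = Vt/(Pplat − PEEP) = 516.98 / (23.4 − 12) = 516.98/11.4 = 45.349 mL/cmH2O.
τ = R × C = 11.107 × 0.04535 L/cmH2O = 0.5037 s.
Fraction remaining = e^(−Te/τ) = e^(−0.70/0.5037) = 0.2491; trapped volume = 516.98 × 0.2491 = 128.78 mL.
Additional alveolar pressure from trapping ≈ V_trapped / C = 128.78 / 45.349 = 2.84 cmH2O.

2.8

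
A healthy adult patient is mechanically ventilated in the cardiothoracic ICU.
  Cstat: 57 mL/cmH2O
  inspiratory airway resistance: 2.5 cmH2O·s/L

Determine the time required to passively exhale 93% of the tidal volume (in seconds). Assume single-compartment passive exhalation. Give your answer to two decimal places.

τ = R × C = 2.5 × 57 mL/cmH2O = 2.5 × 0.057 L/cmH2O = 0.1425 s.
Exhaled fraction f = 1 − e^(−t/τ) → t = −τ·ln(1 − f) = −0.1425·ln(0.07) = 0.3789 s.

0.38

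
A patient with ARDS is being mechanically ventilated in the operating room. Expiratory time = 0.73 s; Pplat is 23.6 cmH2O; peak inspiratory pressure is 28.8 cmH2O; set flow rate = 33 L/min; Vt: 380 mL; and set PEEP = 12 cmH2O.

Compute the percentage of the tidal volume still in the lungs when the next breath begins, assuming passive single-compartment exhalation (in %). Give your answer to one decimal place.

Flow: 33 L/min ÷ 60 = 0.55 L/s.
R = (PIP − Pplat)/V̇ = (28.8 − 23.6) / 0.55 = 5.2/0.55 = 9.455 cmH2O·s/L.
C = Vt/(Pplat − PEEP) = 380.0 / (23.6 − 12) = 380.0/11.6 = 32.759 mL/cmH2O.
τ = R × C = 9.455 × 0.03276 L/cmH2O = 0.3097 s.
Fraction remaining at end-expiration = e^(−Te/τ) = e^(−0.73/0.3097) = 0.09469 → 9.469%.

9.5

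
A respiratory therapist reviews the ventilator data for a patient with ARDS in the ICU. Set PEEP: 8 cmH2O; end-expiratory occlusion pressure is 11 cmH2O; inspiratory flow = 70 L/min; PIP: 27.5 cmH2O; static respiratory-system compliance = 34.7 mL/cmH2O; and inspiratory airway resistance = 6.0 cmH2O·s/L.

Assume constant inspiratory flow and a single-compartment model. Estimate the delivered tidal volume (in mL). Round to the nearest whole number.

Flow: 70 L/min ÷ 60 = 1.1667 L/s.
Total PEEP = 11 cmH2O (set 8 + intrinsic 3); this is the baseline alveolar pressure.
Equation of motion (constant flow): PIP = Vt/C + R·V̇ + PEEP.
Vt/C = PIP − R·V̇ − PEEP = 27.5 − 7.0 − 11 = 9.5 cmH2O.
Vt = C × 9.5 = 34.7 × 9.5 = 329.65 mL.

330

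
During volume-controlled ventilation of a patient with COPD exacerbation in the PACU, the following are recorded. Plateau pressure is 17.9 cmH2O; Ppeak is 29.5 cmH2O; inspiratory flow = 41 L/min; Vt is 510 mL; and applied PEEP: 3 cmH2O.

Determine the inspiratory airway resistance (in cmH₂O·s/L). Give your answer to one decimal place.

17.0

Flow: 41 L/min ÷ 60 = 0.6833 L/s.
Raw = (PIP − Pplat) / flow = (29.5 − 17.9) / 0.6833 = 11.6 / 0.6833 = 16.976 cmH2O·s/L.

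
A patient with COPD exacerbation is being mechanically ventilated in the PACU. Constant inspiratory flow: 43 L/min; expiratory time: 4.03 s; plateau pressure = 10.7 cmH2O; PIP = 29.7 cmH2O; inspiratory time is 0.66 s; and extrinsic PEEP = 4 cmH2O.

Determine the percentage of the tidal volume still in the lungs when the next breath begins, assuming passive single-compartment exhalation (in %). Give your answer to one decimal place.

11.6

Flow: 43 L/min ÷ 60 = 0.7167 L/s.
Vt = flow × Ti = 0.7167 L/s × 0.66 s × 1000 mL/L = 473.02 mL.
R = (PIP − Pplat)/V̇ = (29.7 − 10.7) / 0.7167 = 19.0/0.7167 = 26.51 cmH2O·s/L.
C = Vt/(Pplat − PEEP) = 473.02 / (10.7 − 4) = 473.02/6.7 = 70.6 mL/cmH2O.
τ = R × C = 26.51 × 0.0706 L/cmH2O = 1.872 s.
Fraction remaining at end-expiration = e^(−Te/τ) = e^(−4.03/1.872) = 0.1162 → 11.62%.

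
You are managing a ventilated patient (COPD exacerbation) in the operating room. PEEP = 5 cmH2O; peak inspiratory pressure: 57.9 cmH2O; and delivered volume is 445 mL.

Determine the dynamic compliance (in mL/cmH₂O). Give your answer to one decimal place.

Dynamic compliance = Vt / (PIP − PEEP) = 445 / (57.9 − 5) = 445 / 52.9 = 8.412 mL/cmH2O.

8.4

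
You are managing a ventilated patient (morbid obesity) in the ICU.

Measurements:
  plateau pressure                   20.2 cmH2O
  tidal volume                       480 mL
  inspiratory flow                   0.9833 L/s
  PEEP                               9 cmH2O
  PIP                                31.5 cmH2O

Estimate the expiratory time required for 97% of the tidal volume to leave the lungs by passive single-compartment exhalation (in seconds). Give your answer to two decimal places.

R = (PIP − Pplat)/V̇ = (31.5 − 20.2) / 0.9833 = 11.3/0.9833 = 11.492 cmH2O·s/L.
C = Vt/(Pplat − PEEP) = 480.0 / (20.2 − 9) = 480.0/11.2 = 42.857 mL/cmH2O.
τ = R × C = 11.492 × 0.04286 L/cmH2O = 0.4925 s.
t = −τ·ln(1 − 0.97) = −0.4925·ln(0.03) = 1.727 s.

1.73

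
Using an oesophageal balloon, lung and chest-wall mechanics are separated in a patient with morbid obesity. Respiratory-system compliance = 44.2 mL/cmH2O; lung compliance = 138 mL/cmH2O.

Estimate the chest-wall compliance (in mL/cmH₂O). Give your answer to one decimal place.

1/Ccw = 1/Crs − 1/CL.
1/Ccw = 1/44.2 − 1/138 = 0.01538.
Ccw = 65.02 mL/cmH2O.

65.0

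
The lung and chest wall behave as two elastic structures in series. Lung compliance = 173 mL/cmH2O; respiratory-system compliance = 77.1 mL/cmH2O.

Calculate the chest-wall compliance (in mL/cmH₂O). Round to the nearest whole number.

1/Ccw = 1/Crs − 1/CL.
1/Ccw = 1/77.1 − 1/173 = 0.00719.
Ccw = 139.08 mL/cmH2O.

139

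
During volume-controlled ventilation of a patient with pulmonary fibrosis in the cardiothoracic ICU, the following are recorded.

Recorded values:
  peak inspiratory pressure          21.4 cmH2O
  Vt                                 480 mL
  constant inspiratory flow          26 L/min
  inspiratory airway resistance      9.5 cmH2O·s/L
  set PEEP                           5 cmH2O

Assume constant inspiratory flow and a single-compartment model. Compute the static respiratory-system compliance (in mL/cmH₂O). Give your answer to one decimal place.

39.1

Flow: 26 L/min ÷ 60 = 0.4333 L/s.
Equation of motion (constant flow): PIP = Vt/C + R·V̇ + PEEP.
Vt/C = PIP − R·V̇ − PEEP = 21.4 − 9.5×0.4333 − 5 = 21.4 − 4.116 − 5 = 12.284 cmH2O.
C = Vt / 12.284 = 480 / 12.284 = 39.075 mL/cmH2O.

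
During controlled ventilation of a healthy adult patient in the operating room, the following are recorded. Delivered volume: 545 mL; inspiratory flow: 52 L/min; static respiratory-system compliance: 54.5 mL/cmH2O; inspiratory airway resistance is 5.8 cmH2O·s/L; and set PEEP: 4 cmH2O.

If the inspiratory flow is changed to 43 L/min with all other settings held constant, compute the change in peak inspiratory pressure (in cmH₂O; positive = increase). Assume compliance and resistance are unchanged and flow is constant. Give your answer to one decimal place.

Flow: 52 L/min ÷ 60 = 0.8667 L/s.
New flow: 43 L/min ÷ 60 = 0.7167 L/s.
PIP = Vt/C + R·V̇ + PEEP (constant-flow equation of motion).
Only the resistive term changes: ΔPIP = R × ΔV̇ = 5.8 × (0.7167 − 0.8667) = 5.8 × -0.15 = -0.87 cmH2O.

-0.9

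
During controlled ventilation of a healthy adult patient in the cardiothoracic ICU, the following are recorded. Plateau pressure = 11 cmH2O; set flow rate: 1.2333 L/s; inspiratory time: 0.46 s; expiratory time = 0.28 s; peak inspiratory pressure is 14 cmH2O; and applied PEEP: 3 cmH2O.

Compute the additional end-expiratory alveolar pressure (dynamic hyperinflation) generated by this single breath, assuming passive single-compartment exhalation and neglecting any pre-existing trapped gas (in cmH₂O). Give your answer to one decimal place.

Vt = flow × Ti = 1.2333 L/s × 0.46 s × 1000 mL/L = 567.32 mL.
R = (PIP − Pplat)/V̇ = (14 − 11) / 1.2333 = 3.0/1.2333 = 2.432 cmH2O·s/L.
C = Vt/(Pplat − PEEP) = 567.32 / (11 − 3) = 567.32/8.0 = 70.915 mL/cmH2O.
τ = R × C = 2.432 × 0.07092 L/cmH2O = 0.1725 s.
Fraction remaining = e^(−Te/τ) = e^(−0.28/0.1725) = 0.1973; trapped volume = 567.32 × 0.1973 = 111.93 mL.
Additional alveolar pressure from trapping ≈ V_trapped / C = 111.93 / 70.915 = 1.578 cmH2O.

1.6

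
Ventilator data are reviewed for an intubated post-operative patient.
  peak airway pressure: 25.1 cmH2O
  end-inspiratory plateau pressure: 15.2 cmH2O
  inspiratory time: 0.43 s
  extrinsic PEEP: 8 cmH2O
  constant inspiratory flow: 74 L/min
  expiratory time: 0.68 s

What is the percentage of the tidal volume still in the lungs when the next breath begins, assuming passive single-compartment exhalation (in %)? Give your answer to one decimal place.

Flow: 74 L/min ÷ 60 = 1.2333 L/s.
Vt = flow × Ti = 1.2333 L/s × 0.43 s × 1000 mL/L = 530.32 mL.
R = (PIP − Pplat)/V̇ = (25.1 − 15.2) / 1.2333 = 9.9/1.2333 = 8.027 cmH2O·s/L.
C = Vt/(Pplat − PEEP) = 530.32 / (15.2 − 8) = 530.32/7.2 = 73.656 mL/cmH2O.
τ = R × C = 8.027 × 0.07366 L/cmH2O = 0.5913 s.
Fraction remaining at end-expiration = e^(−Te/τ) = e^(−0.68/0.5913) = 0.3166 → 31.66%.

31.7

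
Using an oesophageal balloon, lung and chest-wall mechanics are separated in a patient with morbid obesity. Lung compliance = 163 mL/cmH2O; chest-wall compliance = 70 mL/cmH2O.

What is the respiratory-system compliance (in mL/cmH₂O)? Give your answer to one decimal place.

Lung and chest wall are elastances in series: 1/Crs = 1/CL + 1/Ccw.
1/Crs = 1/163 + 1/70 = 0.02042.
Crs = 48.972 mL/cmH2O.

49.0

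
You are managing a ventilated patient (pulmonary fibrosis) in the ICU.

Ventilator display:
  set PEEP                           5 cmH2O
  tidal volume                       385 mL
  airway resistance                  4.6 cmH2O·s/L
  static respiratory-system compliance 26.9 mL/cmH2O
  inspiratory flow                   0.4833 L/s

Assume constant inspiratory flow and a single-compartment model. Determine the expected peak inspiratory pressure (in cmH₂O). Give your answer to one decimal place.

21.5

Equation of motion (constant flow): PIP = Vt/C + R·V̇ + PEEP.
PIP = 385/26.9 + 4.6×0.4833 + 5 = 14.312 + 2.223 + 5 = 21.535 cmH2O.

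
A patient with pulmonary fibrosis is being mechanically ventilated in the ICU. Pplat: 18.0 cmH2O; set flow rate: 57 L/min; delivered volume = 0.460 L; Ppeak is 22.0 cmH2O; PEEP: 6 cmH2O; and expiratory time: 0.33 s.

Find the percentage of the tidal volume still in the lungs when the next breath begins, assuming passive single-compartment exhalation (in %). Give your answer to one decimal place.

12.9

Flow: 57 L/min ÷ 60 = 0.95 L/s.
R = (PIP − Pplat)/V̇ = (22.0 − 18.0) / 0.95 = 4.0/0.95 = 4.211 cmH2O·s/L.
C = Vt/(Pplat − PEEP) = 460.0 / (18.0 − 6) = 460.0/12.0 = 38.333 mL/cmH2O.
τ = R × C = 4.211 × 0.03833 L/cmH2O = 0.1614 s.
Fraction remaining at end-expiration = e^(−Te/τ) = e^(−0.33/0.1614) = 0.1294 → 12.94%.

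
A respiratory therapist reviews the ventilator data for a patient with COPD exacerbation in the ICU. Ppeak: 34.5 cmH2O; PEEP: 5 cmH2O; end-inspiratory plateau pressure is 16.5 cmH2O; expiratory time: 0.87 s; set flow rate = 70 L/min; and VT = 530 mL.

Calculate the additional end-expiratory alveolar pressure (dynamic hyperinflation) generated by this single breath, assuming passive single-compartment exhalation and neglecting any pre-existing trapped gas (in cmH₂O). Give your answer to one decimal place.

Flow: 70 L/min ÷ 60 = 1.1667 L/s.
R = (PIP − Pplat)/V̇ = (34.5 − 16.5) / 1.1667 = 18.0/1.1667 = 15.428 cmH2O·s/L.
C = Vt/(Pplat − PEEP) = 530.0 / (16.5 − 5) = 530.0/11.5 = 46.087 mL/cmH2O.
τ = R × C = 15.428 × 0.04609 L/cmH2O = 0.7111 s.
Fraction remaining = e^(−Te/τ) = e^(−0.87/0.7111) = 0.2942; trapped volume = 530.0 × 0.2942 = 155.93 mL.
Additional alveolar pressure from trapping ≈ V_trapped / C = 155.93 / 46.087 = 3.383 cmH2O.

3.4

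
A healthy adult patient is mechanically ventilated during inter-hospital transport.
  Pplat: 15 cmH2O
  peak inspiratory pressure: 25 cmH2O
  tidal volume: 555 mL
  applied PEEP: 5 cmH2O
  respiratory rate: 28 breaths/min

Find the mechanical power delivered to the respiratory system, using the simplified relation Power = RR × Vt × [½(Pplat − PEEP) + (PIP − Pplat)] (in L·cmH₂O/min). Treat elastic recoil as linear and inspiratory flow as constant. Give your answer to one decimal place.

Per-breath work = Vt × [½(Pplat−PEEP) + (PIP−Pplat)] = 0.555 × [0.5×10.0 + 10.0] = 0.555 × 15.0 = 8.325 L·cmH2O.
Power = 28 × 8.325 = 233.1 L·cmH2O/min.

233.1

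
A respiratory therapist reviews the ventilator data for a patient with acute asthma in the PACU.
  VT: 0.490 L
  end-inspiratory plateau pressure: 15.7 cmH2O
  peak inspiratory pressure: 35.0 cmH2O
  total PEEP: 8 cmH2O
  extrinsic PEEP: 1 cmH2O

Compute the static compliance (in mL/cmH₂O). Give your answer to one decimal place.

End-expiratory occlusion gives total PEEP = 8 cmH2O (intrinsic PEEP = 8 − 1 = 7). Use total PEEP for the elastic gradient.
Cstat = Vt / (Pplat − PEEPtotal) = 490 / (15.7 − 8) = 490 / 7.7 = 63.636 mL/cmH2O.

63.6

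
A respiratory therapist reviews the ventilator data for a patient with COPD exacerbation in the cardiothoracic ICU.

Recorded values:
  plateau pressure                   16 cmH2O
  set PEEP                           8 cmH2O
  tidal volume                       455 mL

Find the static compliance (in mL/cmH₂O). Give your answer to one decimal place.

56.9

Cstat = Vt / (Pplat − PEEP) = 455 / (16 − 8) = 455 / 8.0 = 56.875 mL/cmH2O.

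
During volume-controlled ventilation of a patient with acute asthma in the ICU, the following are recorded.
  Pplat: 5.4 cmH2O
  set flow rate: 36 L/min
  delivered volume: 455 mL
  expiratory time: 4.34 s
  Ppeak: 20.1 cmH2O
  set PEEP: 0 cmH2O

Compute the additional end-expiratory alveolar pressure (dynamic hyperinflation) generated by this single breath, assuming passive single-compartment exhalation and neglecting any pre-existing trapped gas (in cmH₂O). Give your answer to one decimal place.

0.7

Flow: 36 L/min ÷ 60 = 0.6 L/s.
R = (PIP − Pplat)/V̇ = (20.1 − 5.4) / 0.6 = 14.7/0.6 = 24.5 cmH2O·s/L.
C = Vt/(Pplat − PEEP) = 455.0 / (5.4 − 0) = 455.0/5.4 = 84.259 mL/cmH2O.
τ = R × C = 24.5 × 0.08426 L/cmH2O = 2.064 s.
Fraction remaining = e^(−Te/τ) = e^(−4.34/2.064) = 0.1221; trapped volume = 455.0 × 0.1221 = 55.556 mL.
Additional alveolar pressure from trapping ≈ V_trapped / C = 55.556 / 84.259 = 0.6593 cmH2O.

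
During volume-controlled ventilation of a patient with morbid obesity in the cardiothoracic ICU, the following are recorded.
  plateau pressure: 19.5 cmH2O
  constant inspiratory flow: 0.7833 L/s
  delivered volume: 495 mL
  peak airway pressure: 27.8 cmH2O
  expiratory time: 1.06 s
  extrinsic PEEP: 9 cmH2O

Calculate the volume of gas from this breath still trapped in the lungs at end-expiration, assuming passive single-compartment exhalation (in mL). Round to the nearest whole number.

59

R = (PIP − Pplat)/V̇ = (27.8 − 19.5) / 0.7833 = 8.3/0.7833 = 10.596 cmH2O·s/L.
C = Vt/(Pplat − PEEP) = 495.0 / (19.5 − 9) = 495.0/10.5 = 47.143 mL/cmH2O.
τ = R × C = 10.596 × 0.04714 L/cmH2O = 0.4995 s.
Fraction remaining = e^(−Te/τ) = e^(−1.06/0.4995) = 0.1198.
Trapped volume = 495.0 × 0.1198 = 59.301 mL.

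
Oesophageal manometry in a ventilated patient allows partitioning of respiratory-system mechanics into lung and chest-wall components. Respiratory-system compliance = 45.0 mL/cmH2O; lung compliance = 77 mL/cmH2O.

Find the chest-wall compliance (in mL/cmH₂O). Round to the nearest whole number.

1/Ccw = 1/Crs − 1/CL.
1/Ccw = 1/45.0 − 1/77 = 0.009235.
Ccw = 108.28 mL/cmH2O.

108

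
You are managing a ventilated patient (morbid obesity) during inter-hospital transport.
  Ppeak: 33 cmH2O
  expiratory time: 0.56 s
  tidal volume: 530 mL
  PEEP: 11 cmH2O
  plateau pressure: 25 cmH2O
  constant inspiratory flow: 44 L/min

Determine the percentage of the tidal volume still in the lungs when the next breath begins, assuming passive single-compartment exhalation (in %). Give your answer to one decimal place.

Flow: 44 L/min ÷ 60 = 0.7333 L/s.
R = (PIP − Pplat)/V̇ = (33 − 25) / 0.7333 = 8.0/0.7333 = 10.91 cmH2O·s/L.
C = Vt/(Pplat − PEEP) = 530.0 / (25 − 11) = 530.0/14.0 = 37.857 mL/cmH2O.
τ = R × C = 10.91 × 0.03786 L/cmH2O = 0.4131 s.
Fraction remaining at end-expiration = e^(−Te/τ) = e^(−0.56/0.4131) = 0.2578 → 25.78%.

25.8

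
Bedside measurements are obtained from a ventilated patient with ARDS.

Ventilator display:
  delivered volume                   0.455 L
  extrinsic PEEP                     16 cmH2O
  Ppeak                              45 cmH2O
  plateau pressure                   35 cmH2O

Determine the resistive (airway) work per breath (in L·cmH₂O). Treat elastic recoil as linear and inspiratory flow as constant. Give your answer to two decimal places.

With constant inspiratory flow the resistive pressure is constant at PIP − Pplat = 45 − 35 = 10.0 cmH2O, so resistive work = 10.0 × 0.455 = 4.55 L·cmH2O.

4.55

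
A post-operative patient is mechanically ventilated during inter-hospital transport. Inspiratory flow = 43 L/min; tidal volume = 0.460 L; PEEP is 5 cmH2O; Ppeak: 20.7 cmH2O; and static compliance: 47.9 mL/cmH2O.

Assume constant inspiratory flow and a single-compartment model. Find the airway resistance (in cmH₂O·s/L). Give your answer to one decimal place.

Flow: 43 L/min ÷ 60 = 0.7167 L/s.
Equation of motion (constant flow): PIP = Vt/C + R·V̇ + PEEP.
R·V̇ = PIP − Vt/C − PEEP = 20.7 − 460/47.9 − 5 = 20.7 − 9.603 − 5 = 6.097 cmH2O.
R = 6.097 / 0.7167 = 8.507 cmH2O·s/L.

8.5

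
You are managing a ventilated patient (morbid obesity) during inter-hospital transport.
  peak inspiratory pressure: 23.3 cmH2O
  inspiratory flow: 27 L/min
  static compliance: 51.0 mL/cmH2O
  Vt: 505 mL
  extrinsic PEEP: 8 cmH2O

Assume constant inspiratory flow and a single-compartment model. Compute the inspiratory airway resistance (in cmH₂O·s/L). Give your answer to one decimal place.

Flow: 27 L/min ÷ 60 = 0.45 L/s.
Equation of motion (constant flow): PIP = Vt/C + R·V̇ + PEEP.
R·V̇ = PIP − Vt/C − PEEP = 23.3 − 505/51.0 − 8 = 23.3 − 9.902 − 8 = 5.398 cmH2O.
R = 5.398 / 0.45 = 11.996 cmH2O·s/L.

12.0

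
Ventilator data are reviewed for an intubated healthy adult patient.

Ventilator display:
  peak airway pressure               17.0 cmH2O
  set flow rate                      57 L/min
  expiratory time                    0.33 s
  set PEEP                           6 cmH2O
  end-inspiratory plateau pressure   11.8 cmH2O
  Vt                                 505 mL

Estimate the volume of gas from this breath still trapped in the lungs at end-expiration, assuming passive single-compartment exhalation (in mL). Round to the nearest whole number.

253

Flow: 57 L/min ÷ 60 = 0.95 L/s.
R = (PIP − Pplat)/V̇ = (17.0 − 11.8) / 0.95 = 5.2/0.95 = 5.474 cmH2O·s/L.
C = Vt/(Pplat − PEEP) = 505.0 / (11.8 − 6) = 505.0/5.8 = 87.069 mL/cmH2O.
τ = R × C = 5.474 × 0.08707 L/cmH2O = 0.4766 s.
Fraction remaining = e^(−Te/τ) = e^(−0.33/0.4766) = 0.5004.
Trapped volume = 505.0 × 0.5004 = 252.7 mL.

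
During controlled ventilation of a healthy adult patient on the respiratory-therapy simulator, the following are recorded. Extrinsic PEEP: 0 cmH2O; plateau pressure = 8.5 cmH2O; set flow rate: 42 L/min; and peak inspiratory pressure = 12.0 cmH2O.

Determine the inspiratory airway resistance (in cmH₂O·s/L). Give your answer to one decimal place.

Flow: 42 L/min ÷ 60 = 0.7 L/s.
Raw = (PIP − Pplat) / flow = (12.0 − 8.5) / 0.7 = 3.5 / 0.7 = 5.0 cmH2O·s/L.

5.0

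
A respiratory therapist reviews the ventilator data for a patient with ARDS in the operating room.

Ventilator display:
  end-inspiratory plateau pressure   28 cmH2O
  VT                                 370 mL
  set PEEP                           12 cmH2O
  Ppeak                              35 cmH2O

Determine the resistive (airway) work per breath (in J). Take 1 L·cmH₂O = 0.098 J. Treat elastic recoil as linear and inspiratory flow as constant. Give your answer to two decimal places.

With constant inspiratory flow the resistive pressure is constant at PIP − Pplat = 35 − 28 = 7.0 cmH2O, so resistive work = 7.0 × 0.370 = 2.59 L·cmH2O.
× 0.098 J/(L·cmH2O) → 0.2538 J.

0.25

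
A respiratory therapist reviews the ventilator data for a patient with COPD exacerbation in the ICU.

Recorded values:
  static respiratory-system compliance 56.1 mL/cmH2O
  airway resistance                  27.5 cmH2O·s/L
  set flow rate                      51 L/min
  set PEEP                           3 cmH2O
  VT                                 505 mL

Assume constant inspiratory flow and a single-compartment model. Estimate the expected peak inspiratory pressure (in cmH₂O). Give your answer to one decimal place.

35.4

Flow: 51 L/min ÷ 60 = 0.85 L/s.
Equation of motion (constant flow): PIP = Vt/C + R·V̇ + PEEP.
PIP = 505/56.1 + 27.5×0.85 + 3 = 9.002 + 23.375 + 3 = 35.377 cmH2O.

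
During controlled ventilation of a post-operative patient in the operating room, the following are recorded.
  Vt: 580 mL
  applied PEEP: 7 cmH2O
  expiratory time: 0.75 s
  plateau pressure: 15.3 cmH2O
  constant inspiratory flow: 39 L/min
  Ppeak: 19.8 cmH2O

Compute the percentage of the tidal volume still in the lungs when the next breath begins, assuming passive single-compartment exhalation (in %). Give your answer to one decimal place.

21.2

Flow: 39 L/min ÷ 60 = 0.65 L/s.
R = (PIP − Pplat)/V̇ = (19.8 − 15.3) / 0.65 = 4.5/0.65 = 6.923 cmH2O·s/L.
C = Vt/(Pplat − PEEP) = 580.0 / (15.3 − 7) = 580.0/8.3 = 69.88 mL/cmH2O.
τ = R × C = 6.923 × 0.06988 L/cmH2O = 0.4838 s.
Fraction remaining at end-expiration = e^(−Te/τ) = e^(−0.75/0.4838) = 0.2122 → 21.22%.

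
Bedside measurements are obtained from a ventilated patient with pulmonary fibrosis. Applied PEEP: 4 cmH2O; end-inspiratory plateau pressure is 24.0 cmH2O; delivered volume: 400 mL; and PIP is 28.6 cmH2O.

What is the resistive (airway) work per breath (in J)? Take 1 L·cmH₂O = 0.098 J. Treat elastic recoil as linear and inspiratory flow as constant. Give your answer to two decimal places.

0.18

With constant inspiratory flow the resistive pressure is constant at PIP − Pplat = 28.6 − 24.0 = 4.6 cmH2O, so resistive work = 4.6 × 0.400 = 1.84 L·cmH2O.
× 0.098 J/(L·cmH2O) → 0.1803 J.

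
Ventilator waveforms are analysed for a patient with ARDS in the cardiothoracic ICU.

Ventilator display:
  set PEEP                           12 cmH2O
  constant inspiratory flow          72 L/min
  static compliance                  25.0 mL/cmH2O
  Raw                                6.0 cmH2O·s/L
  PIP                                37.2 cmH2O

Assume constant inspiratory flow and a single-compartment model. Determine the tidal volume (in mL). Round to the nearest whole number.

450

Flow: 72 L/min ÷ 60 = 1.2 L/s.
Equation of motion (constant flow): PIP = Vt/C + R·V̇ + PEEP.
Vt/C = PIP − R·V̇ − PEEP = 37.2 − 7.2 − 12 = 18.0 cmH2O.
Vt = C × 18.0 = 25.0 × 18.0 = 450.0 mL.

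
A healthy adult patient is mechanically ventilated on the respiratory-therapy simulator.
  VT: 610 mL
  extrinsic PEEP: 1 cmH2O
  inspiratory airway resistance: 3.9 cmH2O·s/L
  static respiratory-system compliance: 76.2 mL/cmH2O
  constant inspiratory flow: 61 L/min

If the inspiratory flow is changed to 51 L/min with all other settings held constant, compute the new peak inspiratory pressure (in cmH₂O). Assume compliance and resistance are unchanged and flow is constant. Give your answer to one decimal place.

Flow: 61 L/min ÷ 60 = 1.0167 L/s.
New flow: 51 L/min ÷ 60 = 0.85 L/s.
PIP = Vt/C + R·V̇ + PEEP (constant-flow equation of motion).
Only the resistive term changes: ΔPIP = R × ΔV̇ = 3.9 × (0.85 − 1.0167) = 3.9 × -0.1667 = -0.6501 cmH2O.
Original PIP = 610/76.2 + 3.9×1.0167 + 1 = 12.97 cmH2O; new PIP = 12.97 + (-0.6501) = 12.32 cmH2O.

12.3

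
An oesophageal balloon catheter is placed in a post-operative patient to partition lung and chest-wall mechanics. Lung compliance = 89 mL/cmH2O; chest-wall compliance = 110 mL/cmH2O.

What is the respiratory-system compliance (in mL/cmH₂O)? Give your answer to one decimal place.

49.2

Lung and chest wall are elastances in series: 1/Crs = 1/CL + 1/Ccw.
1/Crs = 1/89 + 1/110 = 0.02033.
Crs = 49.188 mL/cmH2O.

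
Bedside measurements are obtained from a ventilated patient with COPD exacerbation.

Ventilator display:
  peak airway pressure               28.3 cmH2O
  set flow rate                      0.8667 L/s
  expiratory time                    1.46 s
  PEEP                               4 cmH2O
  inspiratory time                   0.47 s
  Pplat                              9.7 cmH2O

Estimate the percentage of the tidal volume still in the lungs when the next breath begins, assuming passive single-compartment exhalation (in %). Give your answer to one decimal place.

38.6

Vt = flow × Ti = 0.8667 L/s × 0.47 s × 1000 mL/L = 407.35 mL.
R = (PIP − Pplat)/V̇ = (28.3 − 9.7) / 0.8667 = 18.6/0.8667 = 21.461 cmH2O·s/L.
C = Vt/(Pplat − PEEP) = 407.35 / (9.7 − 4) = 407.35/5.7 = 71.465 mL/cmH2O.
τ = R × C = 21.461 × 0.07147 L/cmH2O = 1.534 s.
Fraction remaining at end-expiration = e^(−Te/τ) = e^(−1.46/1.534) = 0.3861 → 38.61%.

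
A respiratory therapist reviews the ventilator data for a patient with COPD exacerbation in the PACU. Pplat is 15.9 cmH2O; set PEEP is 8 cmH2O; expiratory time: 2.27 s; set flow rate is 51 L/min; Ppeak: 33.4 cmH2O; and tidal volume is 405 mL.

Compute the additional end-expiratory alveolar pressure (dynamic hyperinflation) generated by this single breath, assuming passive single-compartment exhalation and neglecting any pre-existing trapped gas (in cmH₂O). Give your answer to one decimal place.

Flow: 51 L/min ÷ 60 = 0.85 L/s.
R = (PIP − Pplat)/V̇ = (33.4 − 15.9) / 0.85 = 17.5/0.85 = 20.588 cmH2O·s/L.
C = Vt/(Pplat − PEEP) = 405.0 / (15.9 − 8) = 405.0/7.9 = 51.266 mL/cmH2O.
τ = R × C = 20.588 × 0.05127 L/cmH2O = 1.056 s.
Fraction remaining = e^(−Te/τ) = e^(−2.27/1.056) = 0.1165; trapped volume = 405.0 × 0.1165 = 47.183 mL.
Additional alveolar pressure from trapping ≈ V_trapped / C = 47.183 / 51.266 = 0.9204 cmH2O.

0.9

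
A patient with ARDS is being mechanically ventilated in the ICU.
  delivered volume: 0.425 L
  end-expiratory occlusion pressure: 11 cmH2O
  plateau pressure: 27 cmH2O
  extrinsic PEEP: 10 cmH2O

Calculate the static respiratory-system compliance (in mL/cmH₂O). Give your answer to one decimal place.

26.6

End-expiratory occlusion gives total PEEP = 11 cmH2O (intrinsic PEEP = 11 − 10 = 1). Use total PEEP for the elastic gradient.
Cstat = Vt / (Pplat − PEEPtotal) = 425 / (27 − 11) = 425 / 16.0 = 26.563 mL/cmH2O.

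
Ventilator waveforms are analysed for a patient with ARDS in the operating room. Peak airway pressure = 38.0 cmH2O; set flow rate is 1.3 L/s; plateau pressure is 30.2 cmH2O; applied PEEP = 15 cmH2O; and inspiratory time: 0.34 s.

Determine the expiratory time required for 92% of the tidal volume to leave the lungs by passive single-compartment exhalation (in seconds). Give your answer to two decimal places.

0.44

Vt = flow × Ti = 1.3 L/s × 0.34 s × 1000 mL/L = 442.0 mL.
R = (PIP − Pplat)/V̇ = (38.0 − 30.2) / 1.3 = 7.8/1.3 = 6.0 cmH2O·s/L.
C = Vt/(Pplat − PEEP) = 442.0 / (30.2 − 15) = 442.0/15.2 = 29.079 mL/cmH2O.
τ = R × C = 6.0 × 0.02908 L/cmH2O = 0.1745 s.
t = −τ·ln(1 − 0.92) = −0.1745·ln(0.08) = 0.4407 s.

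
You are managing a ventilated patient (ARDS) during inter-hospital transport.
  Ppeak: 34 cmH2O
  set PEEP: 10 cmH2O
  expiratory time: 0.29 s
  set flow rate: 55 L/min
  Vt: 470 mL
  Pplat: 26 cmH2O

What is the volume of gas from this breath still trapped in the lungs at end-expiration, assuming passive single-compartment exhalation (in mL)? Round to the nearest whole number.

Flow: 55 L/min ÷ 60 = 0.9167 L/s.
R = (PIP − Pplat)/V̇ = (34 − 26) / 0.9167 = 8.0/0.9167 = 8.727 cmH2O·s/L.
C = Vt/(Pplat − PEEP) = 470.0 / (26 − 10) = 470.0/16.0 = 29.375 mL/cmH2O.
τ = R × C = 8.727 × 0.02938 L/cmH2O = 0.2564 s.
Fraction remaining = e^(−Te/τ) = e^(−0.29/0.2564) = 0.3227.
Trapped volume = 470.0 × 0.3227 = 151.67 mL.

152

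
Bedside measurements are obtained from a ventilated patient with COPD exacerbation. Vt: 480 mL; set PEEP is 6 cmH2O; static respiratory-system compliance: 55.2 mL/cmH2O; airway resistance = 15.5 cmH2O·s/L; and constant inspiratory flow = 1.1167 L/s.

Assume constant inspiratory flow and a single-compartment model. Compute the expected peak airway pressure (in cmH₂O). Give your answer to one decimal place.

Equation of motion (constant flow): PIP = Vt/C + R·V̇ + PEEP.
PIP = 480/55.2 + 15.5×1.1167 + 6 = 8.696 + 17.309 + 6 = 32.005 cmH2O.

32.0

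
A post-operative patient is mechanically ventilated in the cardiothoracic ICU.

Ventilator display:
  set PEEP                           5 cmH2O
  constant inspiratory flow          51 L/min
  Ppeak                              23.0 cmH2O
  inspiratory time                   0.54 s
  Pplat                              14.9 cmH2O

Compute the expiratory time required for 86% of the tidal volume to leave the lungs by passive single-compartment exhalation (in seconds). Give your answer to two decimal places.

0.87

Flow: 51 L/min ÷ 60 = 0.85 L/s.
Vt = flow × Ti = 0.85 L/s × 0.54 s × 1000 mL/L = 459.0 mL.
R = (PIP − Pplat)/V̇ = (23.0 − 14.9) / 0.85 = 8.1/0.85 = 9.529 cmH2O·s/L.
C = Vt/(Pplat − PEEP) = 459.0 / (14.9 − 5) = 459.0/9.9 = 46.364 mL/cmH2O.
τ = R × C = 9.529 × 0.04636 L/cmH2O = 0.4418 s.
t = −τ·ln(1 − 0.86) = −0.4418·ln(0.14) = 0.8686 s.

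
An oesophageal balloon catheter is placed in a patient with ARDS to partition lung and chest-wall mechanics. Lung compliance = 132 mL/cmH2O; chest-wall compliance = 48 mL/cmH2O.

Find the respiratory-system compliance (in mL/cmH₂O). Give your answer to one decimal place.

Lung and chest wall are elastances in series: 1/Crs = 1/CL + 1/Ccw.
1/Crs = 1/132 + 1/48 = 0.02841.
Crs = 35.199 mL/cmH2O.

35.2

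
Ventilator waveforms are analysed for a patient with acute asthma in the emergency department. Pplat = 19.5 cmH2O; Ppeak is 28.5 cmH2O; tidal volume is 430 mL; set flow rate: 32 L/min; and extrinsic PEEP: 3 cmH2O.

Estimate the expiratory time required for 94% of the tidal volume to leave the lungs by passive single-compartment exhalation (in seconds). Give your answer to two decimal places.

Flow: 32 L/min ÷ 60 = 0.5333 L/s.
R = (PIP − Pplat)/V̇ = (28.5 − 19.5) / 0.5333 = 9.0/0.5333 = 16.876 cmH2O·s/L.
C = Vt/(Pplat − PEEP) = 430.0 / (19.5 − 3) = 430.0/16.5 = 26.061 mL/cmH2O.
τ = R × C = 16.876 × 0.02606 L/cmH2O = 0.4398 s.
t = −τ·ln(1 − 0.94) = −0.4398·ln(0.06) = 1.237 s.

1.24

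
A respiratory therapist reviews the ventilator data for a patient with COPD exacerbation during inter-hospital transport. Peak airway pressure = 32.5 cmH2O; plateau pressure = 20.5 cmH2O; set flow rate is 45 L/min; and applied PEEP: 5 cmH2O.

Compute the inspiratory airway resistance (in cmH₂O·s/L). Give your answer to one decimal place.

16.0

Flow: 45 L/min ÷ 60 = 0.75 L/s.
Raw = (PIP − Pplat) / flow = (32.5 − 20.5) / 0.75 = 12.0 / 0.75 = 16.0 cmH2O·s/L.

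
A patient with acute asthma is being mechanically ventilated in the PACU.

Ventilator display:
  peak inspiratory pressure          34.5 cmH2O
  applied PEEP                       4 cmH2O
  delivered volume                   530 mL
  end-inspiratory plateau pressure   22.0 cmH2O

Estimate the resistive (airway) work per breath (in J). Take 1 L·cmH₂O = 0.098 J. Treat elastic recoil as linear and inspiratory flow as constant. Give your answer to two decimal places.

With constant inspiratory flow the resistive pressure is constant at PIP − Pplat = 34.5 − 22.0 = 12.5 cmH2O, so resistive work = 12.5 × 0.530 = 6.625 L·cmH2O.
× 0.098 J/(L·cmH2O) → 0.6493 J.

0.65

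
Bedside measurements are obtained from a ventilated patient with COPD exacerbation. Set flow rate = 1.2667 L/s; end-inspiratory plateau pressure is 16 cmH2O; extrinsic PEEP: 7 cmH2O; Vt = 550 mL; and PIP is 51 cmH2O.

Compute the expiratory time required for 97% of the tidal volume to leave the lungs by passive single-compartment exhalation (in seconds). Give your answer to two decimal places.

5.92

R = (PIP − Pplat)/V̇ = (51 − 16) / 1.2667 = 35.0/1.2667 = 27.631 cmH2O·s/L.
C = Vt/(Pplat − PEEP) = 550.0 / (16 − 7) = 550.0/9.0 = 61.111 mL/cmH2O.
τ = R × C = 27.631 × 0.06111 L/cmH2O = 1.689 s.
t = −τ·ln(1 − 0.97) = −1.689·ln(0.03) = 5.923 s.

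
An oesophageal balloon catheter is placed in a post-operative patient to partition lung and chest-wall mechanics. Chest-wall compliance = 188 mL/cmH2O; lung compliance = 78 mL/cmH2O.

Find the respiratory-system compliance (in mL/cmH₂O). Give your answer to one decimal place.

Lung and chest wall are elastances in series: 1/Crs = 1/CL + 1/Ccw.
1/Crs = 1/78 + 1/188 = 0.01814.
Crs = 55.127 mL/cmH2O.

55.1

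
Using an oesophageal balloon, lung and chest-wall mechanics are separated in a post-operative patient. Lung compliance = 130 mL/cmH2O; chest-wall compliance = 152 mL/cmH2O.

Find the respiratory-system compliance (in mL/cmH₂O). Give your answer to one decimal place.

70.1

Lung and chest wall are elastances in series: 1/Crs = 1/CL + 1/Ccw.
1/Crs = 1/130 + 1/152 = 0.01427.
Crs = 70.077 mL/cmH2O.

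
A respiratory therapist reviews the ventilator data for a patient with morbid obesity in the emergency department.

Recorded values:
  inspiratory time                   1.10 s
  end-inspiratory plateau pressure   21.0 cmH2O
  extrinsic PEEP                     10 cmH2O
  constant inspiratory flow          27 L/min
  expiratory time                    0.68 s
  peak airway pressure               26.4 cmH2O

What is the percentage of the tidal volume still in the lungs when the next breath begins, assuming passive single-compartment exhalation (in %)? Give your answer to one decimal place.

Flow: 27 L/min ÷ 60 = 0.45 L/s.
Vt = flow × Ti = 0.45 L/s × 1.10 s × 1000 mL/L = 495.0 mL.
R = (PIP − Pplat)/V̇ = (26.4 − 21.0) / 0.45 = 5.4/0.45 = 12.0 cmH2O·s/L.
C = Vt/(Pplat − PEEP) = 495.0 / (21.0 − 10) = 495.0/11.0 = 45.0 mL/cmH2O.
τ = R × C = 12.0 × 0.045 L/cmH2O = 0.54 s.
Fraction remaining at end-expiration = e^(−Te/τ) = e^(−0.68/0.54) = 0.2839 → 28.39%.

28.4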